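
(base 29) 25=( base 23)2h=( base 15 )43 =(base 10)63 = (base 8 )77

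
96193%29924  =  6421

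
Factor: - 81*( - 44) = 2^2*3^4*11^1 = 3564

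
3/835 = 3/835 =0.00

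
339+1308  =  1647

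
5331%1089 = 975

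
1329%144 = 33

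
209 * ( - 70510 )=-14736590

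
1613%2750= 1613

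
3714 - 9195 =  - 5481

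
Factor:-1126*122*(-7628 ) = 2^4*61^1*563^1 * 1907^1 = 1047873616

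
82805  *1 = 82805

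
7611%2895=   1821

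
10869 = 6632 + 4237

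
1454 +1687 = 3141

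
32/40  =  4/5  =  0.80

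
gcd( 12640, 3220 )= 20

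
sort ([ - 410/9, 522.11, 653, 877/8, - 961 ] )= [-961, - 410/9,877/8,522.11,653]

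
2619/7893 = 291/877=   0.33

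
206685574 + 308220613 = 514906187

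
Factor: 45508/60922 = 2^1*31^1*83^(-1) = 62/83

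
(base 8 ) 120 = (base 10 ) 80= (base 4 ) 1100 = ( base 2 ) 1010000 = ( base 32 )2g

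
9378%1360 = 1218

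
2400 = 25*96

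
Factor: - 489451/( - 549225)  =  3^(-2)*5^( - 2)*83^1*2441^( - 1)*5897^1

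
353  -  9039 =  -8686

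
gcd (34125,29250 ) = 4875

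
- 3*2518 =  - 7554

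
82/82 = 1= 1.00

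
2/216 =1/108  =  0.01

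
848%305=238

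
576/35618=288/17809 = 0.02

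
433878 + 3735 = 437613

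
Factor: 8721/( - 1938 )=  - 2^( - 1 )*3^2= - 9/2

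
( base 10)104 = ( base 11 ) 95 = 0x68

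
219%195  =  24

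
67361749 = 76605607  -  9243858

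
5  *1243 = 6215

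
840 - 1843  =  -1003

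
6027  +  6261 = 12288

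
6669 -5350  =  1319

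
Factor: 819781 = 819781^1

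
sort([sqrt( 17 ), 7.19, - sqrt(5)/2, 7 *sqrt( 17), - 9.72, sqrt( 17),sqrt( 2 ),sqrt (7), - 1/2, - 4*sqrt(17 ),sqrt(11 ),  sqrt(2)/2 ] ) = [ - 4*sqrt( 17)  , - 9.72,- sqrt( 5 ) /2, - 1/2, sqrt( 2)/2,sqrt( 2),sqrt(7),sqrt(11),sqrt(17 ), sqrt(17),  7.19, 7*sqrt (17)] 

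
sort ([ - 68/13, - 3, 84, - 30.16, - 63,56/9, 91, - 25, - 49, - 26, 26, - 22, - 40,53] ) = [ - 63, - 49, - 40, - 30.16, - 26, - 25, - 22, - 68/13, - 3, 56/9, 26, 53, 84, 91] 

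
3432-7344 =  - 3912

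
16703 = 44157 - 27454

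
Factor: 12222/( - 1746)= - 7 = - 7^1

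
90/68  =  1 + 11/34= 1.32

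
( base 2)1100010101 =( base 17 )2C7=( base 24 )18l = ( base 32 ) ol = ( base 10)789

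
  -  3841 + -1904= - 5745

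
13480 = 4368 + 9112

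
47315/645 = 9463/129 = 73.36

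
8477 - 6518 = 1959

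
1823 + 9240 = 11063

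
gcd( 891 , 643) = 1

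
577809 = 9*64201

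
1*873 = 873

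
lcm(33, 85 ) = 2805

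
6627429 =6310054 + 317375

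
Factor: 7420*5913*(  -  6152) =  -2^5*3^4*5^1 * 7^1 * 53^1*73^1* 769^1 = -  269915677920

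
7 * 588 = 4116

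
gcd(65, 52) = 13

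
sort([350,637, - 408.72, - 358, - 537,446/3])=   [ - 537, - 408.72, - 358,446/3, 350, 637 ] 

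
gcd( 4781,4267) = 1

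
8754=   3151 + 5603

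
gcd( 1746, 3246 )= 6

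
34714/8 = 17357/4 =4339.25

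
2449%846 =757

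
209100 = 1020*205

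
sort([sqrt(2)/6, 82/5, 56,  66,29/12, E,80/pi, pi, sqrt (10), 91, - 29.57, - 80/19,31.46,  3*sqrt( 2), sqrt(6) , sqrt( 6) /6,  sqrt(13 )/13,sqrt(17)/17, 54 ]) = [ - 29.57, - 80/19, sqrt( 2 ) /6,  sqrt( 17 ) /17, sqrt( 13)/13, sqrt ( 6 )/6,29/12, sqrt( 6 ), E,  pi,sqrt( 10), 3 *sqrt( 2), 82/5, 80/pi,31.46,  54, 56, 66,  91] 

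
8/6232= 1/779 = 0.00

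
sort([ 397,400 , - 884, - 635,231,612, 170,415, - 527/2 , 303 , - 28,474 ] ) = [ - 884, - 635, - 527/2 , - 28, 170,231,303,397,400, 415 , 474,612 ] 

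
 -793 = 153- 946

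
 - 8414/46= - 183 + 2/23 = - 182.91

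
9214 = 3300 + 5914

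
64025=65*985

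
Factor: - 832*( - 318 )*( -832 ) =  - 220127232 = - 2^13*3^1*13^2*53^1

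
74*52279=3868646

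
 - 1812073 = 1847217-3659290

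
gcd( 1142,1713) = 571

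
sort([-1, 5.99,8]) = [-1, 5.99,8]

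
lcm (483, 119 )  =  8211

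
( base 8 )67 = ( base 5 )210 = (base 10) 55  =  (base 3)2001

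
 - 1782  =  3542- 5324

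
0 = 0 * 69128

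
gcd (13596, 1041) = 3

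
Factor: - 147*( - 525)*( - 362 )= - 27937350 = - 2^1 *3^2*5^2 *7^3 * 181^1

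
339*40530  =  13739670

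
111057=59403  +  51654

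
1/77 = 1/77= 0.01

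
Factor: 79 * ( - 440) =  - 34760 = - 2^3*5^1 * 11^1*79^1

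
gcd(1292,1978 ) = 2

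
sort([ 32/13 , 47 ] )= [ 32/13, 47]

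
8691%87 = 78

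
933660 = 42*22230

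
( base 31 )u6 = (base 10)936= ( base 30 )116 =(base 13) 570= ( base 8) 1650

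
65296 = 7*9328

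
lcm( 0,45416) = 0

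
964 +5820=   6784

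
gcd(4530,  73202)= 2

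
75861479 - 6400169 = 69461310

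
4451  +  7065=11516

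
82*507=41574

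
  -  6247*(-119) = 743393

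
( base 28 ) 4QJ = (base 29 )4HQ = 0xF2B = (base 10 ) 3883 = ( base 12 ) 22b7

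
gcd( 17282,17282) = 17282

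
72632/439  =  165+197/439=165.45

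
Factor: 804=2^2*3^1 *67^1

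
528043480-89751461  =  438292019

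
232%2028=232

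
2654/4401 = 2654/4401= 0.60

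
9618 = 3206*3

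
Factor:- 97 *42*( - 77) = 2^1* 3^1*7^2*11^1 * 97^1 = 313698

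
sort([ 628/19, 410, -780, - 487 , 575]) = [ - 780, - 487,628/19, 410, 575]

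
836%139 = 2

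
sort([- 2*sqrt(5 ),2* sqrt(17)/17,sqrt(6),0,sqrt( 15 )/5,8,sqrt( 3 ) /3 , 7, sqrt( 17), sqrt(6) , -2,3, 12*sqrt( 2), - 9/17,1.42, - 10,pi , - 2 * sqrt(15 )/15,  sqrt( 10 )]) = [ -10, - 2*sqrt( 5 ), - 2 , - 9/17, - 2*sqrt(15)/15,0,2*sqrt(17) /17 , sqrt( 3) /3, sqrt(15) /5, 1.42,sqrt (6), sqrt(6), 3,  pi , sqrt(10), sqrt ( 17 ), 7,8,12*sqrt(2 )] 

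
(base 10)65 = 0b1000001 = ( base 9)72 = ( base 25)2f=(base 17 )3e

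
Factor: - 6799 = - 13^1*523^1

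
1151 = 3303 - 2152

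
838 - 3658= -2820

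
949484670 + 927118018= 1876602688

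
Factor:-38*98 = -2^2*7^2*19^1 = - 3724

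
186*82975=15433350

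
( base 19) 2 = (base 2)10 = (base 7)2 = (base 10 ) 2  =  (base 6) 2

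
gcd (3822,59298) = 6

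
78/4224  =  13/704=0.02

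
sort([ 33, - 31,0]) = [ - 31,0,33]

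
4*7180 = 28720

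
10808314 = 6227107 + 4581207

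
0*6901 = 0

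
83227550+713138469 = 796366019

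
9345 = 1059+8286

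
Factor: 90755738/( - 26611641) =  - 2^1*3^(-2 )*7^(-1)*2999^1*15131^1*422407^(-1)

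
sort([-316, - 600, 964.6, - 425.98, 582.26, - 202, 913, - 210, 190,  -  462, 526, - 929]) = [ - 929,-600, - 462, - 425.98, - 316, - 210, - 202, 190, 526,582.26, 913, 964.6 ]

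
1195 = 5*239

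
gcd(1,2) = 1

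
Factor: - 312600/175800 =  - 293^( - 1 )*521^1= - 521/293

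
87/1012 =87/1012 = 0.09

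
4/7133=4/7133 = 0.00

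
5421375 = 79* 68625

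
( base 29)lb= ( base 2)1001101100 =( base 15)2b5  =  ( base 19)1dc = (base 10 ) 620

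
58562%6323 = 1655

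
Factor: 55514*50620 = 2810118680  =  2^3*5^1*41^1*677^1*2531^1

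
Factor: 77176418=2^1*11^1*1013^1*3463^1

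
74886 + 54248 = 129134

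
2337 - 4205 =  - 1868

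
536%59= 5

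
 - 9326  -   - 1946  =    -  7380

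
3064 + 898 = 3962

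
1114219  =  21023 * 53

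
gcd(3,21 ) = 3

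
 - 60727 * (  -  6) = 364362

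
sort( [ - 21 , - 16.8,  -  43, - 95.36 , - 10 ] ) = [ - 95.36, - 43, - 21,-16.8, -10]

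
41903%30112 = 11791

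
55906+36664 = 92570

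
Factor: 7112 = 2^3*7^1*127^1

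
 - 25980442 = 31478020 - 57458462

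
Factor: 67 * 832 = 55744 =2^6*13^1*67^1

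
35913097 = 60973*589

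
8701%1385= 391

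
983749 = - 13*(  -  75673)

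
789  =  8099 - 7310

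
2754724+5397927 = 8152651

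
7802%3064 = 1674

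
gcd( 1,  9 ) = 1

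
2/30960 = 1/15480 = 0.00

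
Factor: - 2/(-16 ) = 1/8 = 2^( - 3)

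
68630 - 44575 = 24055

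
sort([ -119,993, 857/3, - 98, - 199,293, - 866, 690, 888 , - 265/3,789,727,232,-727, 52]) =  [- 866 , - 727, - 199,  -  119,-98, - 265/3, 52, 232,857/3, 293, 690,727, 789, 888 , 993]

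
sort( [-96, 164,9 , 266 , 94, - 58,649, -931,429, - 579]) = [ - 931, - 579, -96, - 58,9,94,164,266,429,  649 ] 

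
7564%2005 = 1549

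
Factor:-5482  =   - 2^1 *2741^1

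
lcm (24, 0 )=0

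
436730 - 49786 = 386944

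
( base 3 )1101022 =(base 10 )1007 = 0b1111101111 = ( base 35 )sr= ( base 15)472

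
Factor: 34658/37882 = 43/47 =43^1*47^( - 1) 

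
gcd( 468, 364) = 52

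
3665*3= 10995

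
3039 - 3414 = -375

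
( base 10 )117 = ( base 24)4L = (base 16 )75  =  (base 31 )3O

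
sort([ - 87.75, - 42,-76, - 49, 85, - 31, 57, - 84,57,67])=[ - 87.75,-84, - 76, - 49, - 42, - 31, 57,57, 67, 85 ]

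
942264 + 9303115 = 10245379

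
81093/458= 177 + 27/458 = 177.06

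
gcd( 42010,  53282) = 2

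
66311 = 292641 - 226330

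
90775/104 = 90775/104 = 872.84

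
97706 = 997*98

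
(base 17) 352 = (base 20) 27E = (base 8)1672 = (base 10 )954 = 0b1110111010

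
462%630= 462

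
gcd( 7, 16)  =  1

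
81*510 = 41310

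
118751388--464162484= 582913872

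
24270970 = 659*36830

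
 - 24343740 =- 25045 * 972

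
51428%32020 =19408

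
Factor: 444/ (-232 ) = -2^( - 1)*3^1*29^(-1 )*37^1 = -  111/58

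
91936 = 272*338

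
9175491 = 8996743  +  178748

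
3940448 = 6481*608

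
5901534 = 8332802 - 2431268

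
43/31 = 1 + 12/31 = 1.39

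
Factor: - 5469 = - 3^1*1823^1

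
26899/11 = 26899/11= 2445.36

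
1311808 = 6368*206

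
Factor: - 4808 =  - 2^3*601^1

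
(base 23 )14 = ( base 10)27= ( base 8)33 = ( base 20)17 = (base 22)15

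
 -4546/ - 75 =4546/75 =60.61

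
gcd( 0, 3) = 3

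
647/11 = 58+9/11 = 58.82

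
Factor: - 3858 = -2^1*3^1*643^1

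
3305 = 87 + 3218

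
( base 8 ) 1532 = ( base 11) 710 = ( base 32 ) qq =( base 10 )858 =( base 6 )3550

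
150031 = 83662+66369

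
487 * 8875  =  4322125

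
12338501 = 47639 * 259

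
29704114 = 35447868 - 5743754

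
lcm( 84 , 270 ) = 3780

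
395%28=3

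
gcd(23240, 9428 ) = 4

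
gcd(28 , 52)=4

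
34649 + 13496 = 48145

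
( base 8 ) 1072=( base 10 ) 570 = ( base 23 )11i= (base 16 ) 23A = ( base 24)ni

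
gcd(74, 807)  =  1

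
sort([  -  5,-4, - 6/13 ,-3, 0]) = [ - 5,  -  4, - 3 ,  -  6/13, 0 ] 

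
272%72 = 56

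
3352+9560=12912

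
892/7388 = 223/1847 = 0.12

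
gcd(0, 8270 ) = 8270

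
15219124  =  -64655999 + 79875123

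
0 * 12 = 0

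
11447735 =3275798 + 8171937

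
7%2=1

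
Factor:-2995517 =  - 7^2*113^1*541^1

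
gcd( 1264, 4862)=2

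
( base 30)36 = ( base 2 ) 1100000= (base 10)96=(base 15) 66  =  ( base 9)116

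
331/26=12 + 19/26 = 12.73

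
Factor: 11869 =11^1*13^1*83^1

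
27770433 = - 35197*(-789 ) 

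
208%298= 208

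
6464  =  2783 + 3681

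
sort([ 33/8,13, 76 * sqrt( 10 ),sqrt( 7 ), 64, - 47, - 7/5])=[ - 47, - 7/5,sqrt( 7),33/8,13,64, 76 *sqrt( 10 )]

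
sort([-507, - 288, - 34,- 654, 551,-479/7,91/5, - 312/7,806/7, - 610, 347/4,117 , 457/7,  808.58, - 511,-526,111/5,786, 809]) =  [-654, - 610,  -  526,-511, - 507, - 288, - 479/7, - 312/7,  -  34, 91/5,  111/5, 457/7,347/4,806/7,117, 551,786,808.58,809]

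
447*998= 446106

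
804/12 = 67 = 67.00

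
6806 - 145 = 6661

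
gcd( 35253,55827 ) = 9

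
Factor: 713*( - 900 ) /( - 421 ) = 641700/421 = 2^2 *3^2*5^2*23^1*31^1*421^(  -  1)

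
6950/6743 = 6950/6743 = 1.03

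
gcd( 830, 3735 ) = 415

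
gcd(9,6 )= 3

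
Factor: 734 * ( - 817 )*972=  - 582887016= -2^3 * 3^5* 19^1 * 43^1 *367^1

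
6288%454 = 386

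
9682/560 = 17 + 81/280 = 17.29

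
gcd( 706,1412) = 706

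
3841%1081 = 598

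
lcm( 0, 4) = 0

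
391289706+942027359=1333317065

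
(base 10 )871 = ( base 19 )27g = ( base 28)133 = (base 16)367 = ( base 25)19l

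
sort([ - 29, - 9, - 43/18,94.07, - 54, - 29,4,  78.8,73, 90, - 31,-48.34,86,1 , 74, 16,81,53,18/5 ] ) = [- 54, - 48.34, - 31,- 29 , - 29,-9, - 43/18, 1,18/5, 4, 16 , 53,73,74,78.8, 81, 86,90, 94.07]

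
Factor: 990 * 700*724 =2^5*3^2*5^3 * 7^1*11^1*181^1=501732000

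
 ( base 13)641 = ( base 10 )1067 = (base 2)10000101011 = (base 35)UH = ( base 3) 1110112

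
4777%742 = 325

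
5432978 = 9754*557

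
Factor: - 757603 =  - 7^1 * 11^1*9839^1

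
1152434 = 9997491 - 8845057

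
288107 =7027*41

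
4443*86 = 382098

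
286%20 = 6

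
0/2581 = 0 = 0.00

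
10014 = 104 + 9910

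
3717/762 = 4 + 223/254 = 4.88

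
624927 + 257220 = 882147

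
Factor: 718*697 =2^1 * 17^1*41^1*359^1 = 500446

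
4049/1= 4049 = 4049.00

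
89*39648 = 3528672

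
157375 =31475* 5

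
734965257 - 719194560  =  15770697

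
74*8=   592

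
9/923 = 9/923=0.01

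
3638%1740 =158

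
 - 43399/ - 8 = 43399/8 = 5424.88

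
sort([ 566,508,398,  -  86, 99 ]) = [ - 86, 99, 398,508,  566 ]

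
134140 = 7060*19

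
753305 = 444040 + 309265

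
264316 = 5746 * 46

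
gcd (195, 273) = 39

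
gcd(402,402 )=402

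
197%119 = 78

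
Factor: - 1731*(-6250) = 2^1 * 3^1*5^5*577^1= 10818750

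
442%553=442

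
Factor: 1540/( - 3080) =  - 2^( - 1) = -  1/2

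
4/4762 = 2/2381= 0.00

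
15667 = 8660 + 7007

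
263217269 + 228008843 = 491226112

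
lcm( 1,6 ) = 6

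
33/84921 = 11/28307 = 0.00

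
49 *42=2058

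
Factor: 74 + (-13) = 61= 61^1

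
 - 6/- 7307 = 6/7307 = 0.00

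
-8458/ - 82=103 + 6/41 = 103.15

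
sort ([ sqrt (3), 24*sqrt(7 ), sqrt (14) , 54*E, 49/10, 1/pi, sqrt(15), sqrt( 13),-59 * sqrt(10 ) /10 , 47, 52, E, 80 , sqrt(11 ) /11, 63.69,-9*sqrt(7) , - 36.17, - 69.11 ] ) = [ - 69.11,-36.17, - 9*sqrt(7 ),- 59 *sqrt ( 10 ) /10, sqrt( 11 ) /11,1/pi, sqrt(3),E, sqrt (13), sqrt( 14),sqrt( 15 ), 49/10,47,  52, 24 * sqrt(7 ),63.69,80,54 *E ] 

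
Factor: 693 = 3^2*7^1 * 11^1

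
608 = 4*152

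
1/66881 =1/66881 = 0.00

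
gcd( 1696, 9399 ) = 1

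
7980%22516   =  7980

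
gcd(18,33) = 3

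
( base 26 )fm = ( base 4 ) 12130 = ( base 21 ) jd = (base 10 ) 412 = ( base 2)110011100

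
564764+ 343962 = 908726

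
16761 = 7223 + 9538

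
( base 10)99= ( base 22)4b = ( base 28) 3f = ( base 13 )78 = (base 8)143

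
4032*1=4032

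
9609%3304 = 3001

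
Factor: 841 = 29^2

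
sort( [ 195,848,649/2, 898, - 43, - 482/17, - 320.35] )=[-320.35, - 43,-482/17, 195,649/2,848, 898]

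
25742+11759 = 37501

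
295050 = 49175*6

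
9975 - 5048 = 4927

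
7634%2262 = 848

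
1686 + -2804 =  - 1118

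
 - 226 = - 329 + 103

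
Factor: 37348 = 2^2*9337^1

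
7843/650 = 12 + 43/650 = 12.07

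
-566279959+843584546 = 277304587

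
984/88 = 123/11 = 11.18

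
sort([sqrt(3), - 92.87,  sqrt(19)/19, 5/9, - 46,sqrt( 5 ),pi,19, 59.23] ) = [ - 92.87, - 46,sqrt( 19) /19,5/9,sqrt ( 3 ),sqrt(5),pi,19,59.23 ] 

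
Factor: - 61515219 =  - 3^1 * 223^1*91951^1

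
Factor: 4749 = 3^1*1583^1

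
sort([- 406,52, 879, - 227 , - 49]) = [ - 406, - 227, - 49, 52, 879] 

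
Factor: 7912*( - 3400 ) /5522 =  - 2^5*5^2*11^( - 1)*17^1 * 23^1*43^1 * 251^ (- 1)=-  13450400/2761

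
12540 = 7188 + 5352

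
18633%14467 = 4166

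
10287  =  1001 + 9286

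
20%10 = 0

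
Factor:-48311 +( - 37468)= - 3^5*353^1  =  - 85779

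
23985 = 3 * 7995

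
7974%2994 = 1986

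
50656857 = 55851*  907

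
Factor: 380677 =11^1*34607^1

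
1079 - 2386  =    -  1307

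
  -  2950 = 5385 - 8335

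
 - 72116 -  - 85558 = 13442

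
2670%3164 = 2670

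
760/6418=380/3209=0.12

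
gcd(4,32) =4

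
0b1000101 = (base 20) 39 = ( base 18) 3F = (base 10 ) 69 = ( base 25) 2j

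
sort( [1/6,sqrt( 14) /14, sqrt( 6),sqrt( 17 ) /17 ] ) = [ 1/6, sqrt (17 ) /17,sqrt(14 ) /14,sqrt( 6 ) ]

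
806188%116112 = 109516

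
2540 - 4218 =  - 1678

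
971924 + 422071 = 1393995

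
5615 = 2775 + 2840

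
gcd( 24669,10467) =9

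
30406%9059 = 3229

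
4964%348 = 92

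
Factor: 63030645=3^2 * 5^1*17^1*82393^1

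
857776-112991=744785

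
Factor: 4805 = 5^1*31^2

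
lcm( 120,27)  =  1080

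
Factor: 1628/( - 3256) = - 1/2   =  -2^(  -  1)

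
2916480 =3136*930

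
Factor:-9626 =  - 2^1*4813^1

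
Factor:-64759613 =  - 17^1*61^1*197^1*317^1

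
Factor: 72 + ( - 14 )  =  2^1*29^1 = 58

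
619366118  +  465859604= 1085225722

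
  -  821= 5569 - 6390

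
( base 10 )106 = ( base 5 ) 411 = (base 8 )152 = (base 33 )37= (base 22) 4i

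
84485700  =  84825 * 996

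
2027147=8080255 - 6053108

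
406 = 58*7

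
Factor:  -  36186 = -2^1*3^1*37^1*163^1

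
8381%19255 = 8381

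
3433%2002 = 1431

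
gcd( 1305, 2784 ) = 87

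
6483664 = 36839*176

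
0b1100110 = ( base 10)102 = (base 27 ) 3L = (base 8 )146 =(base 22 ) 4e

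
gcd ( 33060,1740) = 1740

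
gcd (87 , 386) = 1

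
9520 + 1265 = 10785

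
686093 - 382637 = 303456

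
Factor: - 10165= - 5^1*19^1*107^1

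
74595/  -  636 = - 24865/212  =  - 117.29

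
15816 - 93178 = -77362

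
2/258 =1/129 = 0.01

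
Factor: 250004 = 2^2*62501^1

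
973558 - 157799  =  815759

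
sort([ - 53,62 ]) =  [ - 53,  62]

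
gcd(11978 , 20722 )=2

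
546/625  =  546/625 = 0.87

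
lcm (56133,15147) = 954261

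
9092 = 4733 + 4359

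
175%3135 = 175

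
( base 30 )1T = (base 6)135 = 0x3b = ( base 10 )59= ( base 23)2D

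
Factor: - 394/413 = - 2^1*7^( - 1)*59^(- 1)*197^1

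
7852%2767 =2318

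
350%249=101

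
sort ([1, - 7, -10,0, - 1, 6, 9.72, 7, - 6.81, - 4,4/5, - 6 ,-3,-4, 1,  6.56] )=[-10,-7,-6.81, - 6,- 4  , - 4, - 3,- 1,0,4/5,1, 1,6, 6.56, 7,  9.72]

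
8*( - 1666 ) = - 13328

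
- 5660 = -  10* 566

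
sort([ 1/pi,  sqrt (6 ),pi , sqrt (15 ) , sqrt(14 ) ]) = [ 1/pi, sqrt(6 ),pi , sqrt(14),sqrt( 15 )]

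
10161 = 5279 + 4882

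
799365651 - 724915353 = 74450298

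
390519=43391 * 9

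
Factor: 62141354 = 2^1*11^1*23^1*127^1*967^1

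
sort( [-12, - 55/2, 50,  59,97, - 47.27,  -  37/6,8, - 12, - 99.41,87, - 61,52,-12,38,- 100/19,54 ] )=[ - 99.41, - 61,-47.27,  -  55/2,  -  12, - 12,-12, - 37/6, - 100/19, 8, 38,50,52,  54,59,87,97]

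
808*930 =751440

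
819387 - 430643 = 388744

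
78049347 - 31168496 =46880851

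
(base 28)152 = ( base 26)19g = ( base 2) 1110011110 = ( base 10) 926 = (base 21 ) 222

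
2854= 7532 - 4678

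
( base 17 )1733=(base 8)15516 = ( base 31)78f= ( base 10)6990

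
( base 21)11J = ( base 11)3A8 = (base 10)481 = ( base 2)111100001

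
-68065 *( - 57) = 3879705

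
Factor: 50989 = 50989^1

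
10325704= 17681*584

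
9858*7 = 69006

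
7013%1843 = 1484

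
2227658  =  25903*86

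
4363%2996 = 1367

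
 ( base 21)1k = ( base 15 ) 2B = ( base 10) 41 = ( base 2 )101001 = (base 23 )1I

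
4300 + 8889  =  13189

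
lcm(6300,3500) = 31500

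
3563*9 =32067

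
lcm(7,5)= 35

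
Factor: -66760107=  - 3^1*22253369^1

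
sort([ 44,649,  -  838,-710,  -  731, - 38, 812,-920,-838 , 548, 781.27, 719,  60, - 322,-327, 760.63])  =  [ - 920,-838, - 838, - 731, - 710,-327 ,-322,-38, 44, 60,548,649 , 719,760.63, 781.27, 812]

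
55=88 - 33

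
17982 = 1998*9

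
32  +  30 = 62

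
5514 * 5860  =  32312040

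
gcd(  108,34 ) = 2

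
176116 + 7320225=7496341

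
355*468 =166140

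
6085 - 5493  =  592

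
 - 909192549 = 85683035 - 994875584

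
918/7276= 27/214 = 0.13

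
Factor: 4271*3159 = 13492089 = 3^5*13^1*4271^1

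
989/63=15 + 44/63  =  15.70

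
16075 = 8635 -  - 7440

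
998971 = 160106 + 838865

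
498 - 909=-411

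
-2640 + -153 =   -  2793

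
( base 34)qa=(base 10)894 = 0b1101111110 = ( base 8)1576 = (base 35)PJ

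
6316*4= 25264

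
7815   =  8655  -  840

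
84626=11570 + 73056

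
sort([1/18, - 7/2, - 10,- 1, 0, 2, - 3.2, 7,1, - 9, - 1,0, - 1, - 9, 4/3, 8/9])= [ - 10, - 9, - 9,  -  7/2,-3.2, - 1, - 1, - 1, 0 , 0, 1/18, 8/9,  1,4/3,2,7]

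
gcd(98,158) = 2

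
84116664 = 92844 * 906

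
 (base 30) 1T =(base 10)59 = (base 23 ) 2d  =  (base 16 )3B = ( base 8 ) 73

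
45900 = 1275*36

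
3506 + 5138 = 8644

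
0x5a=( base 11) 82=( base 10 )90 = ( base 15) 60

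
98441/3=98441/3 = 32813.67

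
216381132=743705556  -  527324424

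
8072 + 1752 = 9824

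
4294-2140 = 2154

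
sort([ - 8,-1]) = [ - 8, - 1]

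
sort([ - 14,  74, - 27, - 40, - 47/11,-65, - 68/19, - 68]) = [ - 68,  -  65, - 40,-27,  -  14 , - 47/11, - 68/19, 74]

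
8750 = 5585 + 3165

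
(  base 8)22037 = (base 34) 7xx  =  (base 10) 9247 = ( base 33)8G7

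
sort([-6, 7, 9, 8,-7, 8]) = [ - 7, - 6 , 7,  8 , 8,9] 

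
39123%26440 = 12683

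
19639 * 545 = 10703255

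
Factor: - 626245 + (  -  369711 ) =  - 2^2*13^1*107^1*179^1 = - 995956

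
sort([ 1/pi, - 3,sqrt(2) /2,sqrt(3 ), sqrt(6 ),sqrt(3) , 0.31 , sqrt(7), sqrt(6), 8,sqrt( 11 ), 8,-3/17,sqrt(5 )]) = [-3, -3/17, 0.31,1/pi, sqrt( 2) /2,sqrt(3),sqrt( 3), sqrt( 5 ),sqrt(6),sqrt(6 ),sqrt(7),sqrt(11),8,8]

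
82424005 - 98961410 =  - 16537405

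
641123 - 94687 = 546436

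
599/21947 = 599/21947 = 0.03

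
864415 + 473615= 1338030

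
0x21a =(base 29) ig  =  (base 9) 657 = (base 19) 196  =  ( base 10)538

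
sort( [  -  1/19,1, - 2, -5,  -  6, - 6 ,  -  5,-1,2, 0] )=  [ - 6, - 6, - 5, - 5, - 2, - 1, - 1/19,0,  1,2 ] 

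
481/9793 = 481/9793=0.05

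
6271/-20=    - 6271/20 = -313.55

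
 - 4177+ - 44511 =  - 48688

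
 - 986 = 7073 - 8059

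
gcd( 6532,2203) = 1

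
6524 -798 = 5726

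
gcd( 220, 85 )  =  5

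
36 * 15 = 540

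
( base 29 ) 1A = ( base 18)23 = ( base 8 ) 47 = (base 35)14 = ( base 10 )39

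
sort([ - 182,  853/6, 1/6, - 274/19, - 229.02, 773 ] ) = [ - 229.02, - 182 , - 274/19, 1/6, 853/6, 773] 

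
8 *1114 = 8912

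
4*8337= 33348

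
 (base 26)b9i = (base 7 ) 31262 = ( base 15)2428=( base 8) 17010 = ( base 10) 7688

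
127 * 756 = 96012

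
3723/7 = 531 + 6/7= 531.86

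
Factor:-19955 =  - 5^1*13^1*307^1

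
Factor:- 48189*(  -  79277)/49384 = 3820279353/49384 =2^( - 3)*3^1*11^1*6173^( - 1)*7207^1*16063^1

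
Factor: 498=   2^1*3^1*83^1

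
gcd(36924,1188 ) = 12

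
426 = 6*71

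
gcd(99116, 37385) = 1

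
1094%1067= 27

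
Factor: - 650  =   - 2^1 * 5^2*13^1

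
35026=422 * 83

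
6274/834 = 3137/417=7.52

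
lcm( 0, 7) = 0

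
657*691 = 453987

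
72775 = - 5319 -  - 78094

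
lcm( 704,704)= 704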